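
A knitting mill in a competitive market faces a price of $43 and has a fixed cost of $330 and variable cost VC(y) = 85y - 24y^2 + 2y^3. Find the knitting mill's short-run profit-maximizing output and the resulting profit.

AVC = 85 - 24y + 2y^2; min AVC = $13 at y = 6. Since P = $43 ≥ min AVC, the firm produces.
MC = 85 - 48y + 6y^2. Setting P = MC and taking the root on the rising branch gives y* = 7.
TR = 43·7 = 301. TC = 330 + 105 = 435. Profit = 301 − 435 = -$134.
That loss of $134 beats the $330 the firm would lose by shutting down; producing recovers $196 of fixed cost.

Profit = -$134 at y = 7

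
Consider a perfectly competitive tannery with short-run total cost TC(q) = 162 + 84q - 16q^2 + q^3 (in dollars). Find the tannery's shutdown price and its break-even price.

Shutdown price = min AVC. AVC = 84 - 16q + q^2, with vertex at q = 8 and minimum $20.
ATC = 162/q + 84 - 16q + q^2. Setting dATC/dq = −162/q^2 − 16 + 2q = 0 gives q = 9 (since 2·9^3 − 16·9^2 = 162).
min ATC = 162/9 + 84 − 16·9 + 9^2 = $39. That is the break-even price.
For $20 ≤ P < $39 the firm produces at a loss; below $20 it shuts down.

Shutdown price = $20; break-even price = $39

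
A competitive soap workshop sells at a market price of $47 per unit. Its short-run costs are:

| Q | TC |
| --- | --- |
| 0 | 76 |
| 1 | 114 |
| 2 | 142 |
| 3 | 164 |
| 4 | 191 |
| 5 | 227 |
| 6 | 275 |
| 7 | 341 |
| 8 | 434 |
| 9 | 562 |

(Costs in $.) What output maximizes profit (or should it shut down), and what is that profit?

Q = 5; profit = $8

Tabulate TR − TC: Q=0: -76; Q=1: -67; Q=2: -48; Q=3: -23; Q=4: -3; Q=5: 8; Q=6: 7; Q=7: -12; Q=8: -58; Q=9: -139.
Profit is maximized at Q = 5. AVC there is 151/5 = $30.20 ≤ P, so producing beats shutting down (which would give -$76).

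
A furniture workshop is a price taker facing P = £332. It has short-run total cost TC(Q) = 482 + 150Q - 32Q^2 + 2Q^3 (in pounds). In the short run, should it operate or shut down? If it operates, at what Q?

Strip out fixed cost: VC = 150Q - 32Q^2 + 2Q^3. Then AVC = 150 - 32Q + 2Q^2 and MC = 150 - 64Q + 6Q^2.
AVC hits its minimum where MC = AVC, at Q = 8, giving min AVC = 150 - 32·8 + 2·8^2 = £22.
Since P = £332 ≥ min AVC = £22, price covers variable cost and the firm should produce.
P = MC gives -182 - 64Q + 6Q^2 = 0, with roots -7/3 and 13. Take the larger (rising MC): Q* = 13.
Check: AVC at Q = 13 is £72 ≤ P, so revenue covers variable cost.
Profit = P·Q − TC = 332·13 − 1418 = £2898.

Produce at Q = 13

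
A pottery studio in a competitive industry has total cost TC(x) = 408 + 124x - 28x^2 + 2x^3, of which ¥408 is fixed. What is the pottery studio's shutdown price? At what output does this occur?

The firm shuts down when price falls below the minimum of average variable cost. AVC = VC/x = 124 - 28x + 2x^2.
dAVC/dx = -28 + 4x = 0 gives x = 7. min AVC = 124 - 28·7 + 2·7^2 = 26.
For P < ¥26 the firm produces nothing.

¥26 per unit, at x = 7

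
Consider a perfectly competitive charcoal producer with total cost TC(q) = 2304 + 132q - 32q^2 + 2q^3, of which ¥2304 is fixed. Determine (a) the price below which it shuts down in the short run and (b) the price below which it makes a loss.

Shutdown price = min AVC. AVC = 132 - 32q + 2q^2, with vertex at q = 8 and minimum ¥4.
ATC = 2304/q + 132 - 32q + 2q^2. Setting dATC/dq = −2304/q^2 − 32 + 4q = 0 gives q = 12 (since 4·12^3 − 32·12^2 = 2304).
min ATC = 2304/12 + 132 − 32·12 + 2·12^2 = ¥228. That is the break-even price.
Between these two prices the firm operates at a loss; above ¥228 it earns a profit.

Shutdown price = ¥4; break-even price = ¥228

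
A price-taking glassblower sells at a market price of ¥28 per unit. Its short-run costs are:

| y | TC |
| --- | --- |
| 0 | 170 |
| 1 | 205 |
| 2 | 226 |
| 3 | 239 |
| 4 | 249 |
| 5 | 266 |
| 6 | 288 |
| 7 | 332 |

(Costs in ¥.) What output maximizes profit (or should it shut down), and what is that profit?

Tabulate TR − TC: y=0: -170; y=1: -177; y=2: -170; y=3: -155; y=4: -137; y=5: -126; y=6: -120; y=7: -136.
Profit is maximized at y = 6. AVC there is 118/6 = ¥19.67 ≤ P, so producing beats shutting down (which would give -¥170).

y = 6; profit = -¥120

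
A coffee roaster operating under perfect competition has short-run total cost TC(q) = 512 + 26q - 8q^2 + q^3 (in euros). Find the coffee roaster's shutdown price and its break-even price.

Shutdown price = €10; break-even price = €90

Shutdown price = min AVC. AVC = 26 - 8q + q^2, with vertex at q = 4 and minimum €10.
ATC = 512/q + 26 - 8q + q^2. Setting dATC/dq = −512/q^2 − 8 + 2q = 0 gives q = 8 (since 2·8^3 − 8·8^2 = 512).
min ATC = 512/8 + 26 − 8·8 + 8^2 = €90. That is the break-even price.
Between these two prices the firm operates at a loss; above €90 it earns a profit.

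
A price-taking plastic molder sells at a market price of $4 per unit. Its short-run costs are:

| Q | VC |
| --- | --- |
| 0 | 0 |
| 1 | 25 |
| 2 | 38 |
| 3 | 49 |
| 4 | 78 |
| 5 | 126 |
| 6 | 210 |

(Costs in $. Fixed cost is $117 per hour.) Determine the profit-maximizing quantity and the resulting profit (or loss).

Compute π = P·Q − TC at each output: Q=0: -117; Q=1: -138; Q=2: -147; Q=3: -154; Q=4: -179; Q=5: -223; Q=6: -303.
Profit is highest at Q = 0. Equivalently, the lowest AVC in the table is 49/3 ≈ $16.33 at Q = 3, and P = $4 falls below it — price never covers variable cost, so the firm shuts down and loses only its fixed cost.

Q = 0 (shut down); profit = -$117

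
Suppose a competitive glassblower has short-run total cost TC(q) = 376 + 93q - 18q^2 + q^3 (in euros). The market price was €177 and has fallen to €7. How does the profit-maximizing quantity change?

Output falls from 14 to 0 (the firm shuts down)

MC = 93 - 36q + 3q^2; the shutdown threshold is min AVC = €12 (at q = 9).
With P = €177 above the shutdown price, P = MC gives q = 14.
At P = €7 < min AVC = €12, price no longer covers variable cost at any output, so the firm shuts down: q = 0.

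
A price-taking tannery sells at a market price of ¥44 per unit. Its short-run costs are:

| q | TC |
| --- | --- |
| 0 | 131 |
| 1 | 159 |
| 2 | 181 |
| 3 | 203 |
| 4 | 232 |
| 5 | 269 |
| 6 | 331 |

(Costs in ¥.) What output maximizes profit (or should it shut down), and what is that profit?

q = 5; profit = -¥49

Tabulate TR − TC: q=0: -131; q=1: -115; q=2: -93; q=3: -71; q=4: -56; q=5: -49; q=6: -67.
Profit is maximized at q = 5. AVC there is 138/5 = ¥27.60 ≤ P, so producing beats shutting down (which would give -¥131).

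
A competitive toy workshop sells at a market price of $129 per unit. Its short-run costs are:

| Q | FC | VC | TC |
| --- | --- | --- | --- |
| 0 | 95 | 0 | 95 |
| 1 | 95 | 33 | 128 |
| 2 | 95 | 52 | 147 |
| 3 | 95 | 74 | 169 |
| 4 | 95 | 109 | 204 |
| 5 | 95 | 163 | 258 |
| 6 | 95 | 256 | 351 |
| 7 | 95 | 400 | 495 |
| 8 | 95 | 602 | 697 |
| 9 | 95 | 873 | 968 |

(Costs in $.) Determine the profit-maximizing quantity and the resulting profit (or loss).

Q = 6; profit = $423

Tabulate TR − TC: Q=0: -95; Q=1: 1; Q=2: 111; Q=3: 218; Q=4: 312; Q=5: 387; Q=6: 423; Q=7: 408; Q=8: 335; Q=9: 193.
Profit is maximized at Q = 6. AVC there is 256/6 = $42.67 ≤ P, so producing beats shutting down (which would give -$95).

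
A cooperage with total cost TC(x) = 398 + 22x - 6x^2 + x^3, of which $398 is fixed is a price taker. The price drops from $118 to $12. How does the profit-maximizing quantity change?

Output falls from 8 to 0 (the firm shuts down)

MC = 22 - 12x + 3x^2; the shutdown threshold is min AVC = $13 (at x = 3).
With P = $118 above the shutdown price, P = MC gives x = 8.
At P = $12 < min AVC = $13, price no longer covers variable cost at any output, so the firm shuts down: x = 0.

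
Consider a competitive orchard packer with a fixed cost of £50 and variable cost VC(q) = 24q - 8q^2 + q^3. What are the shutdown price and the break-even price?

Shutdown price = £8; break-even price = £19

Shutdown price = min AVC. AVC = 24 - 8q + q^2, with vertex at q = 4 and minimum £8.
ATC = 50/q + 24 - 8q + q^2. Setting dATC/dq = −50/q^2 − 8 + 2q = 0 gives q = 5 (since 2·5^3 − 8·5^2 = 50).
min ATC = 50/5 + 24 − 8·5 + 5^2 = £19. That is the break-even price.
Between these two prices the firm operates at a loss; above £19 it earns a profit.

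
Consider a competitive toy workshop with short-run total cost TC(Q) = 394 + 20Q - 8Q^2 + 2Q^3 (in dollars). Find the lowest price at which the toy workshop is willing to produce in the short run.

The shutdown price is the minimum of AVC. VC = 20Q - 8Q^2 + 2Q^3, so AVC = 20 - 8Q + 2Q^2.
dAVC/dQ = -8 + 4Q = 0 gives Q = 2. min AVC = 20 - 8·2 + 2·2^2 = 12.
So the shutdown price is $12.

$12 per unit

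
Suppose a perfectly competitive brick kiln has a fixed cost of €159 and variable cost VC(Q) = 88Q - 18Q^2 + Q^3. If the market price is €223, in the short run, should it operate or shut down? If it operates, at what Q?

From TC, MC = TC'(Q) = 88 - 36Q + 3Q^2 and AVC = VC/Q = 88 - 18Q + Q^2.
AVC is minimized where dAVC/dQ = -18 + 2Q = 0, at Q = 9; min AVC = 88 - 18·9 + 9^2 = €7.
P = €223 exceeds min AVC = €7, so the firm stays open.
Solving P = MC: -135 - 36Q + 3Q^2 = 0 ⇒ Q = -3 or 15. On the upward-sloping branch, Q* = 15.
Check: AVC at Q = 15 is €43 ≤ P, so revenue covers variable cost.
Profit = P·Q − TC = 223·15 − 804 = €2541.

Produce at Q = 15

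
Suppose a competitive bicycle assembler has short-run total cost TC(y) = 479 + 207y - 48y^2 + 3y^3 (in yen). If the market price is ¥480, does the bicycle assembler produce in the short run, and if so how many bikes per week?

Produce at y = 13

Variable cost is VC = 207y - 48y^2 + 3y^3, so AVC = VC/y = 207 - 48y + 3y^2 and MC = dTC/dy = 207 - 96y + 9y^2.
The AVC parabola has its vertex at y = 48/6 = 8, where AVC = 207 - 48·8 + 3·8^2 = ¥15.
Because ¥480 ≥ ¥15, revenue can cover variable cost; the firm operates.
Solving P = MC: -273 - 96y + 9y^2 = 0 ⇒ y = -7/3 or 13. On the upward-sloping branch, y* = 13.
Check: AVC at y = 13 is ¥90 ≤ P, so revenue covers variable cost.
Profit = P·y − TC = 480·13 − 1649 = ¥4591.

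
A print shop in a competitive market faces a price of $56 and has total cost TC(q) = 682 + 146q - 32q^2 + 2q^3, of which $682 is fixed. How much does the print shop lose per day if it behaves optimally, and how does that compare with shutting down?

AVC = 146 - 32q + 2q^2; min AVC = $18 at q = 8. Since P = $56 ≥ min AVC, the firm produces.
MC = 146 - 64q + 6q^2. Setting P = MC and taking the root on the rising branch gives q* = 9.
TR = 56·9 = 504. TC = 682 + 180 = 862. Profit = 504 − 862 = -$358.
That loss of $358 beats the $682 the firm would lose by shutting down; producing recovers $324 of fixed cost.

Profit = -$358 at q = 9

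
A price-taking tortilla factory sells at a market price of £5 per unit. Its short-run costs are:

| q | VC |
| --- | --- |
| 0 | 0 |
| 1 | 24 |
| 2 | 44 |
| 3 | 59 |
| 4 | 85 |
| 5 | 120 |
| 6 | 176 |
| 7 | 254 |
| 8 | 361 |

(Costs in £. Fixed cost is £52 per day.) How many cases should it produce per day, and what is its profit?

q = 0 (shut down); profit = -£52

Compute π = P·q − TC at each output: q=0: -52; q=1: -71; q=2: -86; q=3: -96; q=4: -117; q=5: -147; q=6: -198; q=7: -271; q=8: -373.
Profit is highest at q = 0. Equivalently, the lowest AVC in the table is 59/3 ≈ £19.67 at q = 3, and P = £5 falls below it — price never covers variable cost, so the firm shuts down and loses only its fixed cost.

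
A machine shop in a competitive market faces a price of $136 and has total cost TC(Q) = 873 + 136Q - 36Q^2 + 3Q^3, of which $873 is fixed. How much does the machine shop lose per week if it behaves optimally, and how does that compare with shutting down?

AVC = 136 - 36Q + 3Q^2; min AVC = $28 at Q = 6. Since P = $136 ≥ min AVC, the firm produces.
MC = 136 - 72Q + 9Q^2. Setting P = MC and taking the root on the rising branch gives Q* = 8.
TR = 136·8 = 1088. TC = 873 + 320 = 1193. Profit = 1088 − 1193 = -$105.
By producing, the firm covers all variable cost plus $768 of fixed cost; shutting down would lose the full $873.

Profit = -$105 at Q = 8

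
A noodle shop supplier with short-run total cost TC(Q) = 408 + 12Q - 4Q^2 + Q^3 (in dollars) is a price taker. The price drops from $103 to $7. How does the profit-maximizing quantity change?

Output falls from 7 to 0 (the firm shuts down)

AVC = 12 - 4Q + Q^2, minimized at Q = 2 where min AVC = $8. MC = 12 - 8Q + 3Q^2.
With P = $103 above the shutdown price, P = MC gives Q = 7.
At P = $7 < min AVC = $8, price no longer covers variable cost at any output, so the firm shuts down: Q = 0.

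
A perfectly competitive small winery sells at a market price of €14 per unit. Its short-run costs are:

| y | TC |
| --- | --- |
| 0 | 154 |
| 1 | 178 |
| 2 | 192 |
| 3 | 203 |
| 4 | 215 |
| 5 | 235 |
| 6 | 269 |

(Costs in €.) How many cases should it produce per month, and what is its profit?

Compute π = P·y − TC at each output: y=0: -154; y=1: -164; y=2: -164; y=3: -161; y=4: -159; y=5: -165; y=6: -185.
Profit is highest at y = 0. Equivalently, the lowest AVC in the table is 61/4 ≈ €15.25 at y = 4, and P = €14 falls below it — price never covers variable cost, so the firm shuts down and loses only its fixed cost.

y = 0 (shut down); profit = -€154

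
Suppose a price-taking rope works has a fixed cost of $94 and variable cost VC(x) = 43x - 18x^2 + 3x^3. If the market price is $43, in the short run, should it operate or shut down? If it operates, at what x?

Produce at x = 4

Variable cost is VC = 43x - 18x^2 + 3x^3, so AVC = VC/x = 43 - 18x + 3x^2 and MC = dTC/dx = 43 - 36x + 9x^2.
The AVC parabola has its vertex at x = 18/6 = 3, where AVC = 43 - 18·3 + 3·3^2 = $16.
P = $43 exceeds min AVC = $16, so the firm stays open.
P = MC gives -36x + 9x^2 = 0, with roots 0 and 4. Take the larger (rising MC): x* = 4.
Check: AVC at x = 4 is $19 ≤ P, so revenue covers variable cost.
Profit = P·x − TC = 43·4 − 170 = $2.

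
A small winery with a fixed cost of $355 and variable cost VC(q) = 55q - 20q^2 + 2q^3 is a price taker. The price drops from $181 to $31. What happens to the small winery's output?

Output falls from 9 to 6

MC = 55 - 40q + 6q^2; the shutdown threshold is min AVC = $5 (at q = 5).
With P = $181 above the shutdown price, P = MC gives q = 9.
At P = $31 ≥ min AVC, set P = MC: q = 6. The firm stays open but cuts output.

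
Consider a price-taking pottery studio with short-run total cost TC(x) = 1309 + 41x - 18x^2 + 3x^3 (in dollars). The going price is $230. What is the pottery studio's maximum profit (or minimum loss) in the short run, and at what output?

Profit = -$133 at x = 7

AVC = 41 - 18x + 3x^2; min AVC = $14 at x = 3. Since P = $230 ≥ min AVC, the firm produces.
With MC = 41 - 36x + 9x^2, P = MC on the upward-sloping part at x* = 7.
TR = 230·7 = 1610. TC = 1309 + 434 = 1743. Profit = 1610 − 1743 = -$133.
That loss of $133 beats the $1309 the firm would lose by shutting down; producing recovers $1176 of fixed cost.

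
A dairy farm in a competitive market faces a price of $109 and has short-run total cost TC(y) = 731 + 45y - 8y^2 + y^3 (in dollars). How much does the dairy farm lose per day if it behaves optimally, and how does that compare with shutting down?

Profit = -$219 at y = 8

AVC = 45 - 8y + y^2 has its minimum $29 at y = 4; price $109 clears that bar, so the firm operates.
MC = 45 - 16y + 3y^2. Setting P = MC and taking the root on the rising branch gives y* = 8.
TR = 109·8 = 872. TC = 731 + 360 = 1091. Profit = 872 − 1091 = -$219.
By producing, the firm covers all variable cost plus $512 of fixed cost; shutting down would lose the full $731.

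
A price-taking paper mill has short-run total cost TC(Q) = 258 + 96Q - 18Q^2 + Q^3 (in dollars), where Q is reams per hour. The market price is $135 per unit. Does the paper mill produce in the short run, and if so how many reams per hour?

Produce at Q = 13

Strip out fixed cost: VC = 96Q - 18Q^2 + Q^3. Then AVC = 96 - 18Q + Q^2 and MC = 96 - 36Q + 3Q^2.
AVC is minimized where dAVC/dQ = -18 + 2Q = 0, at Q = 9; min AVC = 96 - 18·9 + 9^2 = $15.
Since P = $135 ≥ min AVC = $15, price covers variable cost and the firm should produce.
Solving P = MC: -39 - 36Q + 3Q^2 = 0 ⇒ Q = -1 or 13. On the upward-sloping branch, Q* = 13.
Check: AVC at Q = 13 is $31 ≤ P, so revenue covers variable cost.
Profit = P·Q − TC = 135·13 − 661 = $1094.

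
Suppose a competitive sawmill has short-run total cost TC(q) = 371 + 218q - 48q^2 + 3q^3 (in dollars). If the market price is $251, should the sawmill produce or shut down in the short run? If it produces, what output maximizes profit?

Strip out fixed cost: VC = 218q - 48q^2 + 3q^3. Then AVC = 218 - 48q + 3q^2 and MC = 218 - 96q + 9q^2.
AVC is minimized where dAVC/dq = -48 + 6q = 0, at q = 8; min AVC = 218 - 48·8 + 3·8^2 = $26.
Since P = $251 ≥ min AVC = $26, price covers variable cost and the firm should produce.
P = MC gives -33 - 96q + 9q^2 = 0, with roots -1/3 and 11. Take the larger (rising MC): q* = 11.
Check: AVC at q = 11 is $53 ≤ P, so revenue covers variable cost.
Profit = P·q − TC = 251·11 − 954 = $1807.

Produce at q = 11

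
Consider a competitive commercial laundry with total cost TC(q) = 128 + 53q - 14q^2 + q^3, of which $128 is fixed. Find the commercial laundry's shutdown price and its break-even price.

Shutdown price = min AVC. AVC = 53 - 14q + q^2, with vertex at q = 7 and minimum $4.
ATC = 128/q + 53 - 14q + q^2. Setting dATC/dq = −128/q^2 − 14 + 2q = 0 gives q = 8 (since 2·8^3 − 14·8^2 = 128).
min ATC = 128/8 + 53 − 14·8 + 8^2 = $21. That is the break-even price.
Between these two prices the firm operates at a loss; above $21 it earns a profit.

Shutdown price = $4; break-even price = $21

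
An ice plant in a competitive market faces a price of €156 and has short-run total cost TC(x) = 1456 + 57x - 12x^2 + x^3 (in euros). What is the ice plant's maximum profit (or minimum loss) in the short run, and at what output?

AVC = 57 - 12x + x^2; min AVC = €21 at x = 6. Since P = €156 ≥ min AVC, the firm produces.
MC = 57 - 24x + 3x^2. Setting P = MC and taking the root on the rising branch gives x* = 11.
TR = 156·11 = 1716. TC = 1456 + 506 = 1962. Profit = 1716 − 1962 = -€246.
By producing, the firm covers all variable cost plus €1210 of fixed cost; shutting down would lose the full €1456.

Profit = -€246 at x = 11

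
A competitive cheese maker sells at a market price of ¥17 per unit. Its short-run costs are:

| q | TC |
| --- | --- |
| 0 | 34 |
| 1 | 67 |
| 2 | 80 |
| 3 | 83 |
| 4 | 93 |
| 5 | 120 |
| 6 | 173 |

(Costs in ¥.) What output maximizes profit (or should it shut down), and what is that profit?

q = 4; profit = -¥25

Profit at each row (π = 17q − TC): q=0: -34; q=1: -50; q=2: -46; q=3: -32; q=4: -25; q=5: -35; q=6: -71.
Profit is maximized at q = 4. AVC there is 59/4 = ¥14.75 ≤ P, so producing beats shutting down (which would give -¥34).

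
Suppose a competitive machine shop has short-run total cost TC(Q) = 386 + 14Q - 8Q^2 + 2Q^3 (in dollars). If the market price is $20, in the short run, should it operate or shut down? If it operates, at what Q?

Produce at Q = 3

Variable cost is VC = 14Q - 8Q^2 + 2Q^3, so AVC = VC/Q = 14 - 8Q + 2Q^2 and MC = dTC/dQ = 14 - 16Q + 6Q^2.
AVC hits its minimum where MC = AVC, at Q = 2, giving min AVC = 14 - 8·2 + 2·2^2 = $6.
Because $20 ≥ $6, revenue can cover variable cost; the firm operates.
Set P = MC: 20 = 14 - 16Q + 6Q^2 → -6 - 16Q + 6Q^2 = 0. The roots are Q = -1/3 and Q = 3; the profit-maximizing output is on the rising part of MC, so Q* = 3.
Check: AVC at Q = 3 is $8 ≤ P, so revenue covers variable cost.
Profit = P·Q − TC = 20·3 − 410 = -$350, a loss, but smaller than the $386 fixed cost the firm would lose by shutting down.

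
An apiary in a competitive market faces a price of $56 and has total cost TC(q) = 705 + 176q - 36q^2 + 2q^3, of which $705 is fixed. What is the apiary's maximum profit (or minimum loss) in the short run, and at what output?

Profit = -$305 at q = 10

AVC = 176 - 36q + 2q^2 has its minimum $14 at q = 9; price $56 clears that bar, so the firm operates.
With MC = 176 - 72q + 6q^2, P = MC on the upward-sloping part at q* = 10.
TR = 56·10 = 560. TC = 705 + 160 = 865. Profit = 560 − 865 = -$305.
Shutting down would mean losing the fixed cost of $705, so operating at a loss of $305 is better by $400.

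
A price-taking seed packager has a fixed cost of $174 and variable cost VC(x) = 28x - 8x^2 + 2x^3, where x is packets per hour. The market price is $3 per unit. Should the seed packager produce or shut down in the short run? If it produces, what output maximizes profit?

From TC, MC = TC'(x) = 28 - 16x + 6x^2 and AVC = VC/x = 28 - 8x + 2x^2.
AVC hits its minimum where MC = AVC, at x = 2, giving min AVC = 28 - 8·2 + 2·2^2 = $20.
Since P = $3 < min AVC = $20, price fails to cover variable cost at any output.
Best response: produce nothing and absorb the $174 fixed cost.

Shut down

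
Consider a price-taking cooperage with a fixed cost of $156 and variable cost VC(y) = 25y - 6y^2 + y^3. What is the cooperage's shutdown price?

$16 per unit

Short-run supply begins at min AVC. From VC = 25y - 6y^2 + y^3, AVC = 25 - 6y + y^2.
dAVC/dy = -6 + 2y = 0 gives y = 3. min AVC = 25 - 6·3 + 3^2 = 16.
So the shutdown price is $16.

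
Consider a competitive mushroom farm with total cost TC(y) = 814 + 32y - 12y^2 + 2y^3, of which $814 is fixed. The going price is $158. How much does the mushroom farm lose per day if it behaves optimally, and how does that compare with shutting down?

Profit = -$30 at y = 7

AVC = 32 - 12y + 2y^2; min AVC = $14 at y = 3. Since P = $158 ≥ min AVC, the firm produces.
MC = 32 - 24y + 6y^2. Setting P = MC and taking the root on the rising branch gives y* = 7.
TR = 158·7 = 1106. TC = 814 + 322 = 1136. Profit = 1106 − 1136 = -$30.
By producing, the firm covers all variable cost plus $784 of fixed cost; shutting down would lose the full $814.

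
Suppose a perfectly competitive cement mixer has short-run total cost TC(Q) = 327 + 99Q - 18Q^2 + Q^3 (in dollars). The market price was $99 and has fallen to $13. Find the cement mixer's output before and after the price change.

Output falls from 12 to 0 (the firm shuts down)

AVC = 99 - 18Q + Q^2, minimized at Q = 9 where min AVC = $18. MC = 99 - 36Q + 3Q^2.
At P = $99 ≥ min AVC, set P = MC on the rising branch: Q = 12.
At P = $13 < min AVC = $18, price no longer covers variable cost at any output, so the firm shuts down: Q = 0.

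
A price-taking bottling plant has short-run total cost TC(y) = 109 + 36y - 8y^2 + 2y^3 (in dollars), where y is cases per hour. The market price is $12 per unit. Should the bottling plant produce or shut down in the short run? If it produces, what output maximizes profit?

From TC, MC = TC'(y) = 36 - 16y + 6y^2 and AVC = VC/y = 36 - 8y + 2y^2.
AVC is minimized where dAVC/dy = -8 + 4y = 0, at y = 2; min AVC = 36 - 8·2 + 2·2^2 = $28.
P = $12 lies below min AVC = $28; no output level covers variable cost.
Shutting down limits the loss to fixed cost, $109.

Shut down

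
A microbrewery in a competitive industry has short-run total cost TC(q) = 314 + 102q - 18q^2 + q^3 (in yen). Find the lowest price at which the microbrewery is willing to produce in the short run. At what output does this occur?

The firm shuts down when price falls below the minimum of average variable cost. AVC = VC/q = 102 - 18q + q^2.
dAVC/dq = -18 + 2q = 0 gives q = 9. min AVC = 102 - 18·9 + 9^2 = 21.
So the shutdown price is ¥21.

¥21 per unit, at q = 9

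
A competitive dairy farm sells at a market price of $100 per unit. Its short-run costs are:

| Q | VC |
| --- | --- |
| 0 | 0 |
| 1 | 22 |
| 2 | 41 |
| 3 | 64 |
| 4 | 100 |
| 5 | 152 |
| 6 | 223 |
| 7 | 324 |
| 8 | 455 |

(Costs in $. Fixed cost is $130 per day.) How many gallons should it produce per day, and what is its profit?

Q = 6; profit = $247

Tabulate TR − TC: Q=0: -130; Q=1: -52; Q=2: 29; Q=3: 106; Q=4: 170; Q=5: 218; Q=6: 247; Q=7: 246; Q=8: 215.
Profit is maximized at Q = 6. AVC there is 223/6 = $37.17 ≤ P, so producing beats shutting down (which would give -$130).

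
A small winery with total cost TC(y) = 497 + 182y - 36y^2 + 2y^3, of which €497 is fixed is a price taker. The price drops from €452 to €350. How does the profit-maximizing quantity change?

AVC = 182 - 36y + 2y^2, minimized at y = 9 where min AVC = €20. MC = 182 - 72y + 6y^2.
At P = €452 ≥ min AVC, set P = MC on the rising branch: y = 15.
At P = €350 ≥ min AVC, set P = MC: y = 14. The firm stays open but cuts output.

Output falls from 15 to 14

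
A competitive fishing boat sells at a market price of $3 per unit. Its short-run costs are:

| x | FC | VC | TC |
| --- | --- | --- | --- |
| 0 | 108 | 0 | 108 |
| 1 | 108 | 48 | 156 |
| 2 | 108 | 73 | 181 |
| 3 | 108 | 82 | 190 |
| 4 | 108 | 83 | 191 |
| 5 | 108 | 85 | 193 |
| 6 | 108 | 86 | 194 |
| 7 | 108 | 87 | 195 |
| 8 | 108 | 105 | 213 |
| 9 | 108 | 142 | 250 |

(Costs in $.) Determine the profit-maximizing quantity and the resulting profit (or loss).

Profit at each row (π = 3x − TC): x=0: -108; x=1: -153; x=2: -175; x=3: -181; x=4: -179; x=5: -178; x=6: -176; x=7: -174; x=8: -189; x=9: -223.
Profit is highest at x = 0. Equivalently, the lowest AVC in the table is 87/7 ≈ $12.43 at x = 7, and P = $3 falls below it — price never covers variable cost, so the firm shuts down and loses only its fixed cost.

x = 0 (shut down); profit = -$108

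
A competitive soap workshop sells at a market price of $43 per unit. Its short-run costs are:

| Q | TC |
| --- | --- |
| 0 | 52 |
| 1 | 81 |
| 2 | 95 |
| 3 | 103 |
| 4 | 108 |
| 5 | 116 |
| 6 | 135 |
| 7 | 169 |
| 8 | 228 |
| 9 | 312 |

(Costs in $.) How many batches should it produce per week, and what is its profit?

Q = 7; profit = $132

Compute π = P·Q − TC at each output: Q=0: -52; Q=1: -38; Q=2: -9; Q=3: 26; Q=4: 64; Q=5: 99; Q=6: 123; Q=7: 132; Q=8: 116; Q=9: 75.
Profit is maximized at Q = 7. AVC there is 117/7 = $16.71 ≤ P, so producing beats shutting down (which would give -$52).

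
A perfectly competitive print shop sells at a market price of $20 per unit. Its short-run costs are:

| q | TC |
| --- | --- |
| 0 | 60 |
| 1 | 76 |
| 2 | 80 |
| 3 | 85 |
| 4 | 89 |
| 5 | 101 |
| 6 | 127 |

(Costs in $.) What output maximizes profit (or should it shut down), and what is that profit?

q = 5; profit = -$1

Profit at each row (π = 20q − TC): q=0: -60; q=1: -56; q=2: -40; q=3: -25; q=4: -9; q=5: -1; q=6: -7.
Profit is maximized at q = 5. AVC there is 41/5 = $8.20 ≤ P, so producing beats shutting down (which would give -$60).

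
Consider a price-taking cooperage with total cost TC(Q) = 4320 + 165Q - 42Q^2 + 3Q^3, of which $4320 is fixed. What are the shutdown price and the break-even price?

Shutdown price = $18; break-even price = $453

Shutdown price = min AVC. AVC = 165 - 42Q + 3Q^2, with vertex at Q = 7 and minimum $18.
ATC = 4320/Q + 165 - 42Q + 3Q^2. Setting dATC/dQ = −4320/Q^2 − 42 + 6Q = 0 gives Q = 12 (since 6·12^3 − 42·12^2 = 4320).
min ATC = 4320/12 + 165 − 42·12 + 3·12^2 = $453. That is the break-even price.
Between these two prices the firm operates at a loss; above $453 it earns a profit.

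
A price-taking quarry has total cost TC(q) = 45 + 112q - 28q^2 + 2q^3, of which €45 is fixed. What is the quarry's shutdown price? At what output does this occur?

€14 per unit, at q = 7

Short-run supply begins at min AVC. From VC = 112q - 28q^2 + 2q^3, AVC = 112 - 28q + 2q^2.
At the minimum of AVC, MC = AVC. MC = 112 - 56q + 6q^2; setting MC = AVC gives 4q^2 - 28q = 0, so q = 7. min AVC = 14.
So the shutdown price is €14.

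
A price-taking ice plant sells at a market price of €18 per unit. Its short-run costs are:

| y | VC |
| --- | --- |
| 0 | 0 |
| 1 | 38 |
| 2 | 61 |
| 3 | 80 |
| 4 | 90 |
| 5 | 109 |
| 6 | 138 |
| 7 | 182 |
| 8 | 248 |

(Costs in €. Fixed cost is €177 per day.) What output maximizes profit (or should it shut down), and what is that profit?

Tabulate TR − TC: y=0: -177; y=1: -197; y=2: -202; y=3: -203; y=4: -195; y=5: -196; y=6: -207; y=7: -233; y=8: -281.
Profit is highest at y = 0. Equivalently, the lowest AVC in the table is 109/5 ≈ €21.80 at y = 5, and P = €18 falls below it — price never covers variable cost, so the firm shuts down and loses only its fixed cost.

y = 0 (shut down); profit = -€177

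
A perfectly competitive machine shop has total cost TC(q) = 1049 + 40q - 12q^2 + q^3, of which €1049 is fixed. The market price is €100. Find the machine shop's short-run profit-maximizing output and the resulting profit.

Profit = -€249 at q = 10

AVC = 40 - 12q + q^2 has its minimum €4 at q = 6; price €100 clears that bar, so the firm operates.
MC = 40 - 24q + 3q^2. Setting P = MC and taking the root on the rising branch gives q* = 10.
TR = 100·10 = 1000. TC = 1049 + 200 = 1249. Profit = 1000 − 1249 = -€249.
That loss of €249 beats the €1049 the firm would lose by shutting down; producing recovers €800 of fixed cost.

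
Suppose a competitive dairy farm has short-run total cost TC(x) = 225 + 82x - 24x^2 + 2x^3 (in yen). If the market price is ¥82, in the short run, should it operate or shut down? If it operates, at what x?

Produce at x = 8

From TC, MC = TC'(x) = 82 - 48x + 6x^2 and AVC = VC/x = 82 - 24x + 2x^2.
AVC hits its minimum where MC = AVC, at x = 6, giving min AVC = 82 - 24·6 + 2·6^2 = ¥10.
Because ¥82 ≥ ¥10, revenue can cover variable cost; the firm operates.
Set P = MC: 82 = 82 - 48x + 6x^2 → -48x + 6x^2 = 0. The roots are x = 0 and x = 8; the profit-maximizing output is on the rising part of MC, so x* = 8.
Check: AVC at x = 8 is ¥18 ≤ P, so revenue covers variable cost.
Profit = P·x − TC = 82·8 − 369 = ¥287.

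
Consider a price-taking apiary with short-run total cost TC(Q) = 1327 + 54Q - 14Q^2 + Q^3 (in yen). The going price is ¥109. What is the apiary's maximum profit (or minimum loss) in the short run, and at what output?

AVC = 54 - 14Q + Q^2; min AVC = ¥5 at Q = 7. Since P = ¥109 ≥ min AVC, the firm produces.
With MC = 54 - 28Q + 3Q^2, P = MC on the upward-sloping part at Q* = 11.
TR = 109·11 = 1199. TC = 1327 + 231 = 1558. Profit = 1199 − 1558 = -¥359.
That loss of ¥359 beats the ¥1327 the firm would lose by shutting down; producing recovers ¥968 of fixed cost.

Profit = -¥359 at Q = 11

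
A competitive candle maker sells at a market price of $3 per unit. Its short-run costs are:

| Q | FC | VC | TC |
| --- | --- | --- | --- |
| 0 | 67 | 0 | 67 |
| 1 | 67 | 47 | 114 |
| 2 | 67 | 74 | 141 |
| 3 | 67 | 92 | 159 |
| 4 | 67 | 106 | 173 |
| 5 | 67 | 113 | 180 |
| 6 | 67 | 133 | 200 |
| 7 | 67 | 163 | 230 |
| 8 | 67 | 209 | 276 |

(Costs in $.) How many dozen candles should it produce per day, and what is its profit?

Q = 0 (shut down); profit = -$67

Compute π = P·Q − TC at each output: Q=0: -67; Q=1: -111; Q=2: -135; Q=3: -150; Q=4: -161; Q=5: -165; Q=6: -182; Q=7: -209; Q=8: -252.
Profit is highest at Q = 0. Equivalently, the lowest AVC in the table is 133/6 ≈ $22.17 at Q = 6, and P = $3 falls below it — price never covers variable cost, so the firm shuts down and loses only its fixed cost.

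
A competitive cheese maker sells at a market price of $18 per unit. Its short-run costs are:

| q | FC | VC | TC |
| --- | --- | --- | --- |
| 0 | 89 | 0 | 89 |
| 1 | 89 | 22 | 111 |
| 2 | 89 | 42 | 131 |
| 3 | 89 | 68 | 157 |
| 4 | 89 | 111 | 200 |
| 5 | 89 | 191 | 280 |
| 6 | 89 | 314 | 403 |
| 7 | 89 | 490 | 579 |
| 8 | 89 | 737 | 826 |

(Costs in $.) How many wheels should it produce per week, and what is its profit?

Profit at each row (π = 18q − TC): q=0: -89; q=1: -93; q=2: -95; q=3: -103; q=4: -128; q=5: -190; q=6: -295; q=7: -453; q=8: -682.
Profit is highest at q = 0. Equivalently, the lowest AVC in the table is 42/2 ≈ $21 at q = 2, and P = $18 falls below it — price never covers variable cost, so the firm shuts down and loses only its fixed cost.

q = 0 (shut down); profit = -$89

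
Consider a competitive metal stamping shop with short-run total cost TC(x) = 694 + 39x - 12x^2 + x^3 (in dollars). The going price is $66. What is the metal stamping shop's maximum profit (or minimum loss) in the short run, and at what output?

AVC = 39 - 12x + x^2; min AVC = $3 at x = 6. Since P = $66 ≥ min AVC, the firm produces.
With MC = 39 - 24x + 3x^2, P = MC on the upward-sloping part at x* = 9.
TR = 66·9 = 594. TC = 694 + 108 = 802. Profit = 594 − 802 = -$208.
By producing, the firm covers all variable cost plus $486 of fixed cost; shutting down would lose the full $694.

Profit = -$208 at x = 9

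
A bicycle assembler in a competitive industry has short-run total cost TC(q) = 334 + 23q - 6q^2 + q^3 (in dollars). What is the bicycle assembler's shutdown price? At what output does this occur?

$14 per unit, at q = 3

Short-run supply begins at min AVC. From VC = 23q - 6q^2 + q^3, AVC = 23 - 6q + q^2.
dAVC/dq = -6 + 2q = 0 gives q = 3. min AVC = 23 - 6·3 + 3^2 = 14.
So the shutdown price is $14.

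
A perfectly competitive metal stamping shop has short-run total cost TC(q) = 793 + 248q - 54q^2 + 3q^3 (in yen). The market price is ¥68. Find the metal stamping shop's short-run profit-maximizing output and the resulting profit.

AVC = 248 - 54q + 3q^2 has its minimum ¥5 at q = 9; price ¥68 clears that bar, so the firm operates.
MC = 248 - 108q + 9q^2. Setting P = MC and taking the root on the rising branch gives q* = 10.
TR = 68·10 = 680. TC = 793 + 80 = 873. Profit = 680 − 873 = -¥193.
Shutting down would mean losing the fixed cost of ¥793, so operating at a loss of ¥193 is better by ¥600.

Profit = -¥193 at q = 10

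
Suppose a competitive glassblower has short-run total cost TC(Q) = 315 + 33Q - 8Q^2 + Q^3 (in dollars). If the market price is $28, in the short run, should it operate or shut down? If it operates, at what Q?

Produce at Q = 5

Variable cost is VC = 33Q - 8Q^2 + Q^3, so AVC = VC/Q = 33 - 8Q + Q^2 and MC = dTC/dQ = 33 - 16Q + 3Q^2.
AVC is minimized where dAVC/dQ = -8 + 2Q = 0, at Q = 4; min AVC = 33 - 8·4 + 4^2 = $17.
P = $28 exceeds min AVC = $17, so the firm stays open.
Set P = MC: 28 = 33 - 16Q + 3Q^2 → 5 - 16Q + 3Q^2 = 0. The roots are Q = 1/3 and Q = 5; the profit-maximizing output is on the rising part of MC, so Q* = 5.
Check: AVC at Q = 5 is $18 ≤ P, so revenue covers variable cost.
Profit = P·Q − TC = 28·5 − 405 = -$265, a loss, but smaller than the $315 fixed cost the firm would lose by shutting down.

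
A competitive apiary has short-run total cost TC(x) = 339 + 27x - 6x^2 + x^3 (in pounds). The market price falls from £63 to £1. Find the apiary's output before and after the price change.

Output falls from 6 to 0 (the firm shuts down)

MC = 27 - 12x + 3x^2; the shutdown threshold is min AVC = £18 (at x = 3).
At P = £63 ≥ min AVC, set P = MC on the rising branch: x = 6.
At P = £1 < min AVC = £18, price no longer covers variable cost at any output, so the firm shuts down: x = 0.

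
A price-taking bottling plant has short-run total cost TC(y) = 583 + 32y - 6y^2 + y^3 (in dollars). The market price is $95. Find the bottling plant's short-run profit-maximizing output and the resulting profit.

AVC = 32 - 6y + y^2; min AVC = $23 at y = 3. Since P = $95 ≥ min AVC, the firm produces.
MC = 32 - 12y + 3y^2. Setting P = MC and taking the root on the rising branch gives y* = 7.
TR = 95·7 = 665. TC = 583 + 273 = 856. Profit = 665 − 856 = -$191.
That loss of $191 beats the $583 the firm would lose by shutting down; producing recovers $392 of fixed cost.

Profit = -$191 at y = 7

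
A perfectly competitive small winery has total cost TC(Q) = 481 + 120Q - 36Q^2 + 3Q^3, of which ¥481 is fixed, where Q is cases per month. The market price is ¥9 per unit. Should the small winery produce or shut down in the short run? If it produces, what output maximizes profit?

Shut down

From TC, MC = TC'(Q) = 120 - 72Q + 9Q^2 and AVC = VC/Q = 120 - 36Q + 3Q^2.
AVC is minimized where dAVC/dQ = -36 + 6Q = 0, at Q = 6; min AVC = 120 - 36·6 + 3·6^2 = ¥12.
Since P = ¥9 < min AVC = ¥12, price fails to cover variable cost at any output.
Best response: produce nothing and absorb the ¥481 fixed cost.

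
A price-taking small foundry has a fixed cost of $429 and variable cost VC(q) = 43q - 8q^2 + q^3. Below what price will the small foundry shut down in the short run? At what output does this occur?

The shutdown price is the minimum of AVC. VC = 43q - 8q^2 + q^3, so AVC = 43 - 8q + q^2.
dAVC/dq = -8 + 2q = 0 gives q = 4. min AVC = 43 - 8·4 + 4^2 = 27.
So the shutdown price is $27.

$27 per unit, at q = 4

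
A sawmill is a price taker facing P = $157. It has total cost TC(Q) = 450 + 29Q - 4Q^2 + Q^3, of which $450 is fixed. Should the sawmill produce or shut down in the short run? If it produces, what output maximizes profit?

Variable cost is VC = 29Q - 4Q^2 + Q^3, so AVC = VC/Q = 29 - 4Q + Q^2 and MC = dTC/dQ = 29 - 8Q + 3Q^2.
AVC hits its minimum where MC = AVC, at Q = 2, giving min AVC = 29 - 4·2 + 2^2 = $25.
P = $157 exceeds min AVC = $25, so the firm stays open.
P = MC gives -128 - 8Q + 3Q^2 = 0, with roots -16/3 and 8. Take the larger (rising MC): Q* = 8.
Check: AVC at Q = 8 is $61 ≤ P, so revenue covers variable cost.
Profit = P·Q − TC = 157·8 − 938 = $318.

Produce at Q = 8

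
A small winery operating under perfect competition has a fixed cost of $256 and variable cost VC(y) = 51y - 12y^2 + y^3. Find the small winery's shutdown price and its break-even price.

Shutdown price = $15; break-even price = $51

Shutdown price = min AVC. AVC = 51 - 12y + y^2, with vertex at y = 6 and minimum $15.
ATC = 256/y + 51 - 12y + y^2. Setting dATC/dy = −256/y^2 − 12 + 2y = 0 gives y = 8 (since 2·8^3 − 12·8^2 = 256).
min ATC = 256/8 + 51 − 12·8 + 8^2 = $51. That is the break-even price.
Between these two prices the firm operates at a loss; above $51 it earns a profit.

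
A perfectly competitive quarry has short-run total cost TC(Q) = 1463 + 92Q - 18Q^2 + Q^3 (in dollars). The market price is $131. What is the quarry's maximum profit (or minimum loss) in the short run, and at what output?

AVC = 92 - 18Q + Q^2 has its minimum $11 at Q = 9; price $131 clears that bar, so the firm operates.
With MC = 92 - 36Q + 3Q^2, P = MC on the upward-sloping part at Q* = 13.
TR = 131·13 = 1703. TC = 1463 + 351 = 1814. Profit = 1703 − 1814 = -$111.
By producing, the firm covers all variable cost plus $1352 of fixed cost; shutting down would lose the full $1463.

Profit = -$111 at Q = 13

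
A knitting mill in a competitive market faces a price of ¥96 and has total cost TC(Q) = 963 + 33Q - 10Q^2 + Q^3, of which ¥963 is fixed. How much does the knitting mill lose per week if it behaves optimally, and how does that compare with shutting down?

AVC = 33 - 10Q + Q^2; min AVC = ¥8 at Q = 5. Since P = ¥96 ≥ min AVC, the firm produces.
MC = 33 - 20Q + 3Q^2. Setting P = MC and taking the root on the rising branch gives Q* = 9.
TR = 96·9 = 864. TC = 963 + 216 = 1179. Profit = 864 − 1179 = -¥315.
By producing, the firm covers all variable cost plus ¥648 of fixed cost; shutting down would lose the full ¥963.

Profit = -¥315 at Q = 9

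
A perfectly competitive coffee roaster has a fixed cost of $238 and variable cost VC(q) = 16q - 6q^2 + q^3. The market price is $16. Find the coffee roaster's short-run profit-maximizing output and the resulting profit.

AVC = 16 - 6q + q^2; min AVC = $7 at q = 3. Since P = $16 ≥ min AVC, the firm produces.
With MC = 16 - 12q + 3q^2, P = MC on the upward-sloping part at q* = 4.
TR = 16·4 = 64. TC = 238 + 32 = 270. Profit = 64 − 270 = -$206.
Shutting down would mean losing the fixed cost of $238, so operating at a loss of $206 is better by $32.

Profit = -$206 at q = 4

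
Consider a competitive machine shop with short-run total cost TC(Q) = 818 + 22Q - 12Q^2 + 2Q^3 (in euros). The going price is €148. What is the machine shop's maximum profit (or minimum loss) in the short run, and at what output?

AVC = 22 - 12Q + 2Q^2 has its minimum €4 at Q = 3; price €148 clears that bar, so the firm operates.
MC = 22 - 24Q + 6Q^2. Setting P = MC and taking the root on the rising branch gives Q* = 7.
TR = 148·7 = 1036. TC = 818 + 252 = 1070. Profit = 1036 − 1070 = -€34.
By producing, the firm covers all variable cost plus €784 of fixed cost; shutting down would lose the full €818.

Profit = -€34 at Q = 7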